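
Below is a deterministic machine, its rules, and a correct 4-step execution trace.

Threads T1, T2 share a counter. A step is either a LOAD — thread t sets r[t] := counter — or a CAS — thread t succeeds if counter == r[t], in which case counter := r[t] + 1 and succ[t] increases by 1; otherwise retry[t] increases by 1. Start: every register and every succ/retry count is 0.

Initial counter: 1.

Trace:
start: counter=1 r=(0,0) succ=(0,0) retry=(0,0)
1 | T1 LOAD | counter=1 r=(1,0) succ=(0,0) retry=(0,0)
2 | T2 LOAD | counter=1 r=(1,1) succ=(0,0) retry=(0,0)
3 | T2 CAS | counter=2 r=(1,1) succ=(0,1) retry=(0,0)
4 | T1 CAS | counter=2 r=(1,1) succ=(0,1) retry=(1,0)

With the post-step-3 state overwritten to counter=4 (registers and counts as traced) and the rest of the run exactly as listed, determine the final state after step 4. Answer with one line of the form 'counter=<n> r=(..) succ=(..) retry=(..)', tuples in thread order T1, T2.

state after step 3 := counter=4 r=(1,1) succ=(0,1) retry=(0,0)
4 | T1 CAS | counter=4 r=(1,1) succ=(0,1) retry=(1,0)

counter=4 r=(1,1) succ=(0,1) retry=(1,0)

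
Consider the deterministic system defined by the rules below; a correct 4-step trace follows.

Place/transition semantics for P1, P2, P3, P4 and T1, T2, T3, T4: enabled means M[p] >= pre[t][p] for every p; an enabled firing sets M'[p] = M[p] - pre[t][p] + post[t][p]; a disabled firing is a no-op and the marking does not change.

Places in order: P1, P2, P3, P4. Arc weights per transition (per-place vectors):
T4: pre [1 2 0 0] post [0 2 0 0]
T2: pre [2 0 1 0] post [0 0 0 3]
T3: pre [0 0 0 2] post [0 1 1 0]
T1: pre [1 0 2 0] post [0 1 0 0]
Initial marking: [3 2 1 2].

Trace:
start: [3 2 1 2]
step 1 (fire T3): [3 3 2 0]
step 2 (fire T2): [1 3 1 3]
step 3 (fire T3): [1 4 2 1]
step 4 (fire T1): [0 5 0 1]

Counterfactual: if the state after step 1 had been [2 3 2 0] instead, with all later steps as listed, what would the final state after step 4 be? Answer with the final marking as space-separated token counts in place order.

0 4 2 1

state after step 1 := [2 3 2 0]
step 2 (fire T2): [0 3 1 3]
step 3 (fire T3): [0 4 2 1]
step 4 (fire T1): [0 4 2 1]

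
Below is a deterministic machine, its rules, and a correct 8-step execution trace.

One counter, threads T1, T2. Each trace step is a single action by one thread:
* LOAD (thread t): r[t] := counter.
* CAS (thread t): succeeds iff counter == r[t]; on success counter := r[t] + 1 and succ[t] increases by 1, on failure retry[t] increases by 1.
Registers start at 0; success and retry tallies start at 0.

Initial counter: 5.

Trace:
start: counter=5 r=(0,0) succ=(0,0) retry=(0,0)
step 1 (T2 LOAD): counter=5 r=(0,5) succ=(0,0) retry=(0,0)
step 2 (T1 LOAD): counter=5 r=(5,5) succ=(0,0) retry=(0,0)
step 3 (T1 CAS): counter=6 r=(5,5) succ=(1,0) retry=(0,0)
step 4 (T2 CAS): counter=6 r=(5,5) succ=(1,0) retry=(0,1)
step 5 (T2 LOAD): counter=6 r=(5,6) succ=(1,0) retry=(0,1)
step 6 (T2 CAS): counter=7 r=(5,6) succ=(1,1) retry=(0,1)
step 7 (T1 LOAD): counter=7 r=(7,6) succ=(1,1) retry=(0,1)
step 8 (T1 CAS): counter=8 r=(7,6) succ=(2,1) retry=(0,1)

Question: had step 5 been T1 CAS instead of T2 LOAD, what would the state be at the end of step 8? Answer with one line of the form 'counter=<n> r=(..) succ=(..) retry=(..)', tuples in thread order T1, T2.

counter=7 r=(6,5) succ=(2,0) retry=(1,2)

(re-executing from step 5 with the substitution; state before step 5: counter=6 r=(5,5) succ=(1,0) retry=(0,1))
step 5 (T1 CAS): counter=6 r=(5,5) succ=(1,0) retry=(1,1)
step 6 (T2 CAS): counter=6 r=(5,5) succ=(1,0) retry=(1,2)
step 7 (T1 LOAD): counter=6 r=(6,5) succ=(1,0) retry=(1,2)
step 8 (T1 CAS): counter=7 r=(6,5) succ=(2,0) retry=(1,2)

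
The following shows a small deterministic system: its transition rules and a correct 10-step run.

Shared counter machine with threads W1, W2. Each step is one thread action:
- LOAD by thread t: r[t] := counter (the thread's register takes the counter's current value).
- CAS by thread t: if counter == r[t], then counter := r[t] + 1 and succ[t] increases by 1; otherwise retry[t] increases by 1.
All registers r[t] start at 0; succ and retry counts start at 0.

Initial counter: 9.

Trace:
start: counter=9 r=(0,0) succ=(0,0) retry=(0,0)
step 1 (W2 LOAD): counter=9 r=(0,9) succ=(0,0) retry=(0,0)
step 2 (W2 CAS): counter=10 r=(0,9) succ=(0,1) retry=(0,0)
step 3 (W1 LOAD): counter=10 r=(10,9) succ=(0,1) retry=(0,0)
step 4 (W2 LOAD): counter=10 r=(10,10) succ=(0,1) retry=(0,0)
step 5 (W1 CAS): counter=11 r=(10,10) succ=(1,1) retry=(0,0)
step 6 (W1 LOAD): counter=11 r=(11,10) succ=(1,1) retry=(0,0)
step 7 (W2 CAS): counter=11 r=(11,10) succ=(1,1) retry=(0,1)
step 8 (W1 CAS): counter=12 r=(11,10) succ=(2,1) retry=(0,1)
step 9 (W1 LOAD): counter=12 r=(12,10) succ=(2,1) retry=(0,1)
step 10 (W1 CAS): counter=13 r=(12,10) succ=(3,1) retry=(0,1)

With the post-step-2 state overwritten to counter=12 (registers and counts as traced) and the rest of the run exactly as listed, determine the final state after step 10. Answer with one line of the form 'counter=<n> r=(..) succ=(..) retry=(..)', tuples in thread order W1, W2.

state after step 2 := counter=12 r=(0,9) succ=(0,1) retry=(0,0)
step 3 (W1 LOAD): counter=12 r=(12,9) succ=(0,1) retry=(0,0)
step 4 (W2 LOAD): counter=12 r=(12,12) succ=(0,1) retry=(0,0)
step 5 (W1 CAS): counter=13 r=(12,12) succ=(1,1) retry=(0,0)
step 6 (W1 LOAD): counter=13 r=(13,12) succ=(1,1) retry=(0,0)
step 7 (W2 CAS): counter=13 r=(13,12) succ=(1,1) retry=(0,1)
step 8 (W1 CAS): counter=14 r=(13,12) succ=(2,1) retry=(0,1)
step 9 (W1 LOAD): counter=14 r=(14,12) succ=(2,1) retry=(0,1)
step 10 (W1 CAS): counter=15 r=(14,12) succ=(3,1) retry=(0,1)

counter=15 r=(14,12) succ=(3,1) retry=(0,1)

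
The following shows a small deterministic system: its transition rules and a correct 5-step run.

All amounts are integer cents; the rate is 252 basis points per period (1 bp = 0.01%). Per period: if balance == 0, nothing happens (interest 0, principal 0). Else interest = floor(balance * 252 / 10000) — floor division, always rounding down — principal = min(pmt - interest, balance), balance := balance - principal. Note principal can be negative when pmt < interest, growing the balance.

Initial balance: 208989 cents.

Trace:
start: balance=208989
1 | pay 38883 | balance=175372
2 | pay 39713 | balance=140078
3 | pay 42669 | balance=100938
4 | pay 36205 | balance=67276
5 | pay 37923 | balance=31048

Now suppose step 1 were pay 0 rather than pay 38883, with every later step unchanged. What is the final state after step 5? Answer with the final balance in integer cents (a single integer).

74002

(re-executing from step 1 with the substitution; state before step 1: balance=208989)
1 | pay 0 | balance=214255
2 | pay 39713 | balance=179941
3 | pay 42669 | balance=141806
4 | pay 36205 | balance=109174
5 | pay 37923 | balance=74002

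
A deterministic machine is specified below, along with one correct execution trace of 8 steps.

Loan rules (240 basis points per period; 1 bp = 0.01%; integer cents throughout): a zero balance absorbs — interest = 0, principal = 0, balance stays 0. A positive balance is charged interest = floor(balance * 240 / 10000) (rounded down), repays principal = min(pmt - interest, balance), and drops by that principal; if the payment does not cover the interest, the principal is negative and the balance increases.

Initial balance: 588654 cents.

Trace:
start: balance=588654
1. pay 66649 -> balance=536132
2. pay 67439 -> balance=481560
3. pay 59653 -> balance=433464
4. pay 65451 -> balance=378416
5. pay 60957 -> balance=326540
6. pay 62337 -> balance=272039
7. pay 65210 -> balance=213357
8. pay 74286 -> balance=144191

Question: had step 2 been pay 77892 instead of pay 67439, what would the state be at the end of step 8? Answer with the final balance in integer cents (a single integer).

132141

(re-executing from step 2 with the substitution; state before step 2: balance=536132)
2. pay 77892 -> balance=471107
3. pay 59653 -> balance=422760
4. pay 65451 -> balance=367455
5. pay 60957 -> balance=315316
6. pay 62337 -> balance=260546
7. pay 65210 -> balance=201589
8. pay 74286 -> balance=132141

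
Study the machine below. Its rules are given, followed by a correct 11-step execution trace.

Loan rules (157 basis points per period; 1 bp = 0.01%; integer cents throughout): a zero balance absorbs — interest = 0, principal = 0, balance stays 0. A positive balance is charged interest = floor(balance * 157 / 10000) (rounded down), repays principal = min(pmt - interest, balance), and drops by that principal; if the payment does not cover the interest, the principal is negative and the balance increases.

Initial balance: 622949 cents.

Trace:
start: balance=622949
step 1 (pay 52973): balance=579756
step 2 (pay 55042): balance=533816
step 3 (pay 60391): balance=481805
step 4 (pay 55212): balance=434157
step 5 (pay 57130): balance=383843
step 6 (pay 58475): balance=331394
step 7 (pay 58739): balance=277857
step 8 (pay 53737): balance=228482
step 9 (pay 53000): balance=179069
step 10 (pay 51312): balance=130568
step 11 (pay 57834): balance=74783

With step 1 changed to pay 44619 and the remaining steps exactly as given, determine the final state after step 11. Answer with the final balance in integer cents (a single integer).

84544

(re-executing from step 1 with the substitution; state before step 1: balance=622949)
step 1 (pay 44619): balance=588110
step 2 (pay 55042): balance=542301
step 3 (pay 60391): balance=490424
step 4 (pay 55212): balance=442911
step 5 (pay 57130): balance=392734
step 6 (pay 58475): balance=340424
step 7 (pay 58739): balance=287029
step 8 (pay 53737): balance=237798
step 9 (pay 53000): balance=188531
step 10 (pay 51312): balance=140178
step 11 (pay 57834): balance=84544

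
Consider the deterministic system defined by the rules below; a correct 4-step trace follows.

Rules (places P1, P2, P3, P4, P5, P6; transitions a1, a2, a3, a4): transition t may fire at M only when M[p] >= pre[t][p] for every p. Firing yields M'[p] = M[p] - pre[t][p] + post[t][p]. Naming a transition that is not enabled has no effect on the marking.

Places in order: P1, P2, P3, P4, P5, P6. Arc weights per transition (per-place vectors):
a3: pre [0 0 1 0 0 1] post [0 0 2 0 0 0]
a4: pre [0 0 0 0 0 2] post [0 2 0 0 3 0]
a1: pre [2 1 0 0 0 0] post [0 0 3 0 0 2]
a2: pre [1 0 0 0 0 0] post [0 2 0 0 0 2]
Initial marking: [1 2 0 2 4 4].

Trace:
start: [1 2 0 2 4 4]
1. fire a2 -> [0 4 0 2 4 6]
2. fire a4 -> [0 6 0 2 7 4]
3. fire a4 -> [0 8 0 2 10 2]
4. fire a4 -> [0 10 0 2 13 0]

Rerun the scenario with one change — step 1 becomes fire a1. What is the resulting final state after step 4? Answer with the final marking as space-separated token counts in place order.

(re-executing from step 1 with the substitution; state before step 1: [1 2 0 2 4 4])
1. fire a1 -> [1 2 0 2 4 4]
2. fire a4 -> [1 4 0 2 7 2]
3. fire a4 -> [1 6 0 2 10 0]
4. fire a4 -> [1 6 0 2 10 0]

1 6 0 2 10 0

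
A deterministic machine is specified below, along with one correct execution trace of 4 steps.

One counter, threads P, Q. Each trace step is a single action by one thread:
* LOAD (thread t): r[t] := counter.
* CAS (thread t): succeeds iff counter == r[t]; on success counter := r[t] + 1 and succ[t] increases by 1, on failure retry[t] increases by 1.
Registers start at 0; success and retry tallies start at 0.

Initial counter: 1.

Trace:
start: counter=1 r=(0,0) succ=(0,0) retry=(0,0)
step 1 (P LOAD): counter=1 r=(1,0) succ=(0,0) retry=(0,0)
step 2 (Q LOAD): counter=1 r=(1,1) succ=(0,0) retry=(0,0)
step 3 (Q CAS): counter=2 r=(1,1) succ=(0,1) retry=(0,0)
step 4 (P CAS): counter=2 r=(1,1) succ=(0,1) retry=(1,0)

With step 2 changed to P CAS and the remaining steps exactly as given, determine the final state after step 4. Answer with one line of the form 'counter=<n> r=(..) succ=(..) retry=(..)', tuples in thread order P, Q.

counter=2 r=(1,0) succ=(1,0) retry=(1,1)

(re-executing from step 2 with the substitution; state before step 2: counter=1 r=(1,0) succ=(0,0) retry=(0,0))
step 2 (P CAS): counter=2 r=(1,0) succ=(1,0) retry=(0,0)
step 3 (Q CAS): counter=2 r=(1,0) succ=(1,0) retry=(0,1)
step 4 (P CAS): counter=2 r=(1,0) succ=(1,0) retry=(1,1)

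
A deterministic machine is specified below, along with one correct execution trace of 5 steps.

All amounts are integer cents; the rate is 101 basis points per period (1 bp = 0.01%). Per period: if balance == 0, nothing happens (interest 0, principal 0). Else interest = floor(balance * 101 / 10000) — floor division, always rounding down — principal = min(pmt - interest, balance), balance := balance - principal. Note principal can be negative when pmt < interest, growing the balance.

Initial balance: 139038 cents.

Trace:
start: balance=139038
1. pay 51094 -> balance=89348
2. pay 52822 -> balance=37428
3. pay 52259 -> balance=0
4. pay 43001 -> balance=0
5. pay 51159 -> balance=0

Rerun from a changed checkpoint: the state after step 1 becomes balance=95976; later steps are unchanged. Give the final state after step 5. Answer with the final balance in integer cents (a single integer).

0

state after step 1 := balance=95976
2. pay 52822 -> balance=44123
3. pay 52259 -> balance=0
4. pay 43001 -> balance=0
5. pay 51159 -> balance=0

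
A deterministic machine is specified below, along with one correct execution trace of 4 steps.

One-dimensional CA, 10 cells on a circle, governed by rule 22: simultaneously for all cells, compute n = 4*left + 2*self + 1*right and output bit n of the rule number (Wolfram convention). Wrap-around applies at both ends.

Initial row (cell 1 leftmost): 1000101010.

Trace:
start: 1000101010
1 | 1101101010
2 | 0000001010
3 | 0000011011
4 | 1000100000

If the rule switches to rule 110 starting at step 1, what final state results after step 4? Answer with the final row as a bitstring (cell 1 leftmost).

0001000011

(re-executing steps 1..4 under rule 110; state before step 1: 1000101010)
1 | 1001111111
2 | 1011000000
3 | 1111000001
4 | 0001000011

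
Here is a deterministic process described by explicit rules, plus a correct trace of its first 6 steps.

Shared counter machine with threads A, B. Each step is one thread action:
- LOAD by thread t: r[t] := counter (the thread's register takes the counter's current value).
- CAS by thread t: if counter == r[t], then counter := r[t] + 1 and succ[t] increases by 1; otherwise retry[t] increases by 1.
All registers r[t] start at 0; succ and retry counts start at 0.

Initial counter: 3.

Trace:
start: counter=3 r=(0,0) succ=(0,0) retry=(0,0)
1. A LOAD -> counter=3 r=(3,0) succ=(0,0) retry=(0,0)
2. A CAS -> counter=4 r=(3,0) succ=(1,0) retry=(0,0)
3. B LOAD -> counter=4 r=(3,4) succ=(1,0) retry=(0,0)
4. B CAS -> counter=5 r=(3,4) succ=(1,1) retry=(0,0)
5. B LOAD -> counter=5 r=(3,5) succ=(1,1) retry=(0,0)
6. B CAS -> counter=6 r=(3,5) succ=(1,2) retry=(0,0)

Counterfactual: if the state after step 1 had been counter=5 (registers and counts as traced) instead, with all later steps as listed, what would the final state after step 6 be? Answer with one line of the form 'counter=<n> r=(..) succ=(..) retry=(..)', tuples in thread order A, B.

counter=7 r=(3,6) succ=(0,2) retry=(1,0)

state after step 1 := counter=5 r=(3,0) succ=(0,0) retry=(0,0)
2. A CAS -> counter=5 r=(3,0) succ=(0,0) retry=(1,0)
3. B LOAD -> counter=5 r=(3,5) succ=(0,0) retry=(1,0)
4. B CAS -> counter=6 r=(3,5) succ=(0,1) retry=(1,0)
5. B LOAD -> counter=6 r=(3,6) succ=(0,1) retry=(1,0)
6. B CAS -> counter=7 r=(3,6) succ=(0,2) retry=(1,0)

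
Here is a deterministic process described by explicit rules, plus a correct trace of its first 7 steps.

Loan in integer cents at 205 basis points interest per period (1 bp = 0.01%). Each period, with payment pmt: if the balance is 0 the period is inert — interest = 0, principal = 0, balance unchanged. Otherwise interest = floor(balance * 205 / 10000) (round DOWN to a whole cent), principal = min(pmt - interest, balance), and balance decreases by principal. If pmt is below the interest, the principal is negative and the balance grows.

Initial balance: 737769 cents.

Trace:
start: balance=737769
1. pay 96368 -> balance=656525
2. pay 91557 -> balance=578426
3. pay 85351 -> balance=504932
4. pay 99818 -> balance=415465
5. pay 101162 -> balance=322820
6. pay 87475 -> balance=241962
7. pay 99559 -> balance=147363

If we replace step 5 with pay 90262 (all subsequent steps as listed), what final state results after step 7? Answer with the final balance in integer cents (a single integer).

158715

(re-executing from step 5 with the substitution; state before step 5: balance=415465)
5. pay 90262 -> balance=333720
6. pay 87475 -> balance=253086
7. pay 99559 -> balance=158715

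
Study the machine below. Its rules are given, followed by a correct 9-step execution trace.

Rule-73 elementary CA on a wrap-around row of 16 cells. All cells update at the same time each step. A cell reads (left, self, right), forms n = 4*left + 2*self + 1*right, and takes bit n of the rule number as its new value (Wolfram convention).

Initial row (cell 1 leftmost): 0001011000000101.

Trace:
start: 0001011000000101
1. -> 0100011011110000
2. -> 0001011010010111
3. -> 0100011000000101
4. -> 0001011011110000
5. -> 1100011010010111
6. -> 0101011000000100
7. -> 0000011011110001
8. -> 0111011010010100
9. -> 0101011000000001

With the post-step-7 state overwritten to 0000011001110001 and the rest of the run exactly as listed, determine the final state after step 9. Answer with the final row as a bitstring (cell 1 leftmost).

state after step 7 := 0000011001110001
8. -> 0111011001010100
9. -> 0101011000000001

0101011000000001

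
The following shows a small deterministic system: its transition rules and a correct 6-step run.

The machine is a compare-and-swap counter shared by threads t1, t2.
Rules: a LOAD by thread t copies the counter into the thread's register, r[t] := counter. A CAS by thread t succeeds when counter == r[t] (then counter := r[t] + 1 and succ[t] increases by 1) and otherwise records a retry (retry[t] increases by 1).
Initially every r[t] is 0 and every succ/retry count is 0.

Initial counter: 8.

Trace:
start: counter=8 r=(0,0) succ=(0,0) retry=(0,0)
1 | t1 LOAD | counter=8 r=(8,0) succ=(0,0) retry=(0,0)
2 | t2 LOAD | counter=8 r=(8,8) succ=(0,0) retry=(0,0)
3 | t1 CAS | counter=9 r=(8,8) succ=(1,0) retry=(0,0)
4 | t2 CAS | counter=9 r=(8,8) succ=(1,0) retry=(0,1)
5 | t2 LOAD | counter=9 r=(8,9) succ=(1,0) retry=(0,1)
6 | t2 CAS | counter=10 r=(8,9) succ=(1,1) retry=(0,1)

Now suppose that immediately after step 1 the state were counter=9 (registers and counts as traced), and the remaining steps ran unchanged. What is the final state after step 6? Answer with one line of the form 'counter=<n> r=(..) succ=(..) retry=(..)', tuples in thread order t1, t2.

counter=11 r=(8,10) succ=(0,2) retry=(1,0)

state after step 1 := counter=9 r=(8,0) succ=(0,0) retry=(0,0)
2 | t2 LOAD | counter=9 r=(8,9) succ=(0,0) retry=(0,0)
3 | t1 CAS | counter=9 r=(8,9) succ=(0,0) retry=(1,0)
4 | t2 CAS | counter=10 r=(8,9) succ=(0,1) retry=(1,0)
5 | t2 LOAD | counter=10 r=(8,10) succ=(0,1) retry=(1,0)
6 | t2 CAS | counter=11 r=(8,10) succ=(0,2) retry=(1,0)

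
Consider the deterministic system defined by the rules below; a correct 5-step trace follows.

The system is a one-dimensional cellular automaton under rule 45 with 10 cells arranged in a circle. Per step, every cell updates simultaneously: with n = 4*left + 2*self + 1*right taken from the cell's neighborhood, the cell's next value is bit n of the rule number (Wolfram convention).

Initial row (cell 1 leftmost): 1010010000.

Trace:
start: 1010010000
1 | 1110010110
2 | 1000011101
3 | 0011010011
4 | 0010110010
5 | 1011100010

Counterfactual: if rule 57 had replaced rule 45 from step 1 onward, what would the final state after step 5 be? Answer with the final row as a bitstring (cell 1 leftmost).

(re-executing steps 1..5 under rule 57; state before step 1: 1010010000)
1 | 0101001110
2 | 0010101001
3 | 1001010100
4 | 0100101010
5 | 0010010101

0010010101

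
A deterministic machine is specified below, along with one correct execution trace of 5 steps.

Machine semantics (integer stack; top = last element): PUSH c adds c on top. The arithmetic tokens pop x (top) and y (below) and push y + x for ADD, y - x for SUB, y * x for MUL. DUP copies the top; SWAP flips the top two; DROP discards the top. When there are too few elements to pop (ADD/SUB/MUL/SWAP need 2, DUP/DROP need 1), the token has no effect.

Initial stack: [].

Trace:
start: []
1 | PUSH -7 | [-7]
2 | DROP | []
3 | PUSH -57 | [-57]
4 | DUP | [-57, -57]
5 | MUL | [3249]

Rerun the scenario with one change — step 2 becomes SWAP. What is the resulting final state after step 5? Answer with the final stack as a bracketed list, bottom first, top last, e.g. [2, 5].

[-7, 3249]

(re-executing from step 2 with the substitution; state before step 2: [-7])
2 | SWAP | [-7]
3 | PUSH -57 | [-7, -57]
4 | DUP | [-7, -57, -57]
5 | MUL | [-7, 3249]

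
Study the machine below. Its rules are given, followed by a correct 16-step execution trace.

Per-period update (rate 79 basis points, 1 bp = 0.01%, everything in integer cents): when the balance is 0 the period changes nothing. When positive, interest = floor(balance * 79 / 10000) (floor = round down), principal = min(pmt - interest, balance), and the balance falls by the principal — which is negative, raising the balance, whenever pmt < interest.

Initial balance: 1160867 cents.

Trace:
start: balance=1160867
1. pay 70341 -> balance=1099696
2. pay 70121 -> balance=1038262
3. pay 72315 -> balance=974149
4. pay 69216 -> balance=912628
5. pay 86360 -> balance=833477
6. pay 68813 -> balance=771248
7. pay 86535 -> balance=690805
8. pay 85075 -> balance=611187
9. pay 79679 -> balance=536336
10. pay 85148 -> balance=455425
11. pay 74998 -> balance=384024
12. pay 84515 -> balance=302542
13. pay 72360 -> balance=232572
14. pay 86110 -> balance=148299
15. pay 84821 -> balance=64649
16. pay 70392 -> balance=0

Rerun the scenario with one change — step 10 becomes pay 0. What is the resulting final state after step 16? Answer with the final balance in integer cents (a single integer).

84032

(re-executing from step 10 with the substitution; state before step 10: balance=536336)
10. pay 0 -> balance=540573
11. pay 74998 -> balance=469845
12. pay 84515 -> balance=389041
13. pay 72360 -> balance=319754
14. pay 86110 -> balance=236170
15. pay 84821 -> balance=153214
16. pay 70392 -> balance=84032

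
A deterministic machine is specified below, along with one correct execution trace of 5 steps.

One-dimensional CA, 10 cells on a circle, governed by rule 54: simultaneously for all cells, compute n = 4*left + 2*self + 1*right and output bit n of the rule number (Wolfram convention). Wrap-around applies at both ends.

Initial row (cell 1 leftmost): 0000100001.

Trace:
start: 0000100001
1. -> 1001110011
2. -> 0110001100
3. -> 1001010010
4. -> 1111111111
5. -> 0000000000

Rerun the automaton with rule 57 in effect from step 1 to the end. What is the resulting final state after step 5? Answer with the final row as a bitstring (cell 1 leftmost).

0101001010

(re-executing steps 1..5 under rule 57; state before step 1: 0000100001)
1. -> 1110011100
2. -> 1001010010
3. -> 0100101001
4. -> 1010010100
5. -> 0101001010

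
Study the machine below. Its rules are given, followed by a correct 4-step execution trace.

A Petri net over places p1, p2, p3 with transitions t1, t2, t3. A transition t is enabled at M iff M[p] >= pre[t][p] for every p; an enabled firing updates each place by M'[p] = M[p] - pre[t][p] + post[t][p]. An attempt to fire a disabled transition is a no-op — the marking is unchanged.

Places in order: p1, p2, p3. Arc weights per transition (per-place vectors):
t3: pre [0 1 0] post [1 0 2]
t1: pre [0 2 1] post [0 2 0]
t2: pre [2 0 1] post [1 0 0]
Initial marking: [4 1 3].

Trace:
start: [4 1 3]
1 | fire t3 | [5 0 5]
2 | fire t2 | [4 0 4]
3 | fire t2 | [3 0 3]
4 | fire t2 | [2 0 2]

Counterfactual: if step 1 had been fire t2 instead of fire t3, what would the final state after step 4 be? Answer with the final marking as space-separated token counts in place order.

(re-executing from step 1 with the substitution; state before step 1: [4 1 3])
1 | fire t2 | [3 1 2]
2 | fire t2 | [2 1 1]
3 | fire t2 | [1 1 0]
4 | fire t2 | [1 1 0]

1 1 0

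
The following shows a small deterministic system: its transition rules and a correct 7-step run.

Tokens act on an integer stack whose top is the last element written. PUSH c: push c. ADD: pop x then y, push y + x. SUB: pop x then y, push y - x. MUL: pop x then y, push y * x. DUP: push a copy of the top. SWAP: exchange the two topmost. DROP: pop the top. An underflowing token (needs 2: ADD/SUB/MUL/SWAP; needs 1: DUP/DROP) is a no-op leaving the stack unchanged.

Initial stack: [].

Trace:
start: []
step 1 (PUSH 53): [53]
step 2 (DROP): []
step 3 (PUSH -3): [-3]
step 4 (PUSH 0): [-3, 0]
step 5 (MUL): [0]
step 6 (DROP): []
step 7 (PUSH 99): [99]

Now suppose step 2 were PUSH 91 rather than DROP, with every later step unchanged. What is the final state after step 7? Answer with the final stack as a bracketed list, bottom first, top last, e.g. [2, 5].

[53, 91, 99]

(re-executing from step 2 with the substitution; state before step 2: [53])
step 2 (PUSH 91): [53, 91]
step 3 (PUSH -3): [53, 91, -3]
step 4 (PUSH 0): [53, 91, -3, 0]
step 5 (MUL): [53, 91, 0]
step 6 (DROP): [53, 91]
step 7 (PUSH 99): [53, 91, 99]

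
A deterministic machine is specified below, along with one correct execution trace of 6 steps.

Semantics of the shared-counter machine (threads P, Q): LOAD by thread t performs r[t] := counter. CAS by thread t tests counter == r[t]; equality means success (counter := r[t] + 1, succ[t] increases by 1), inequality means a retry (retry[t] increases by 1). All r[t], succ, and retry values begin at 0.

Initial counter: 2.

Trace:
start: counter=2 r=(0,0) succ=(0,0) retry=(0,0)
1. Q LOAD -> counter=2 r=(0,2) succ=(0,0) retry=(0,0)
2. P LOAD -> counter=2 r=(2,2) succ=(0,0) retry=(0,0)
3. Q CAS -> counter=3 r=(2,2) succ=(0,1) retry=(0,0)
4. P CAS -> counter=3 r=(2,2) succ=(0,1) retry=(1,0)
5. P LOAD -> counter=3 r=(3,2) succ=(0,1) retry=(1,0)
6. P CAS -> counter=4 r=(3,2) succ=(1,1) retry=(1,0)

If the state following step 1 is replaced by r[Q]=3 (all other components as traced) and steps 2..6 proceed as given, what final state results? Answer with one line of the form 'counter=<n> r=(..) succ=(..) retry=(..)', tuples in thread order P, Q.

counter=4 r=(3,3) succ=(2,0) retry=(0,1)

state after step 1 := counter=2 r=(0,3) succ=(0,0) retry=(0,0)
2. P LOAD -> counter=2 r=(2,3) succ=(0,0) retry=(0,0)
3. Q CAS -> counter=2 r=(2,3) succ=(0,0) retry=(0,1)
4. P CAS -> counter=3 r=(2,3) succ=(1,0) retry=(0,1)
5. P LOAD -> counter=3 r=(3,3) succ=(1,0) retry=(0,1)
6. P CAS -> counter=4 r=(3,3) succ=(2,0) retry=(0,1)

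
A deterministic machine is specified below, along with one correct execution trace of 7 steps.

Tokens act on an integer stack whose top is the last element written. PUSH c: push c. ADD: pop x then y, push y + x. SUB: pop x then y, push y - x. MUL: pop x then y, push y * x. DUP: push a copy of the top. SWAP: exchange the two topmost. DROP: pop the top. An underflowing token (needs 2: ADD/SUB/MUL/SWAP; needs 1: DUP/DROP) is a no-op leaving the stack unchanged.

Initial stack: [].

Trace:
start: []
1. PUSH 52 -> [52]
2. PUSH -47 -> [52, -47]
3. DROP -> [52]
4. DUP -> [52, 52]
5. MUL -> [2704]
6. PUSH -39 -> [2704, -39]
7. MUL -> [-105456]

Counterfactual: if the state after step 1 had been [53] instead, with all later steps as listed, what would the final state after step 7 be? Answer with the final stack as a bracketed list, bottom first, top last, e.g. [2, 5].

state after step 1 := [53]
2. PUSH -47 -> [53, -47]
3. DROP -> [53]
4. DUP -> [53, 53]
5. MUL -> [2809]
6. PUSH -39 -> [2809, -39]
7. MUL -> [-109551]

[-109551]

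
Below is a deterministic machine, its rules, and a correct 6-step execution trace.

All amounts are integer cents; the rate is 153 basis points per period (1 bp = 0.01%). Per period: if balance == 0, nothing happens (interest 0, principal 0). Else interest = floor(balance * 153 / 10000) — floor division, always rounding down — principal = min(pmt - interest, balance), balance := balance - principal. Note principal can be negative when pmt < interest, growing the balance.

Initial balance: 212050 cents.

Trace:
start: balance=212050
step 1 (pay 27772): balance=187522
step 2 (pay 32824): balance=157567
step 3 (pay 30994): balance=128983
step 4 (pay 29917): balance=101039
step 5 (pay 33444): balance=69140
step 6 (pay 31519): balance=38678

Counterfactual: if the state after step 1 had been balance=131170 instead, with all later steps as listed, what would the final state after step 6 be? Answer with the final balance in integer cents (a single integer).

state after step 1 := balance=131170
step 2 (pay 32824): balance=100352
step 3 (pay 30994): balance=70893
step 4 (pay 29917): balance=42060
step 5 (pay 33444): balance=9259
step 6 (pay 31519): balance=0

0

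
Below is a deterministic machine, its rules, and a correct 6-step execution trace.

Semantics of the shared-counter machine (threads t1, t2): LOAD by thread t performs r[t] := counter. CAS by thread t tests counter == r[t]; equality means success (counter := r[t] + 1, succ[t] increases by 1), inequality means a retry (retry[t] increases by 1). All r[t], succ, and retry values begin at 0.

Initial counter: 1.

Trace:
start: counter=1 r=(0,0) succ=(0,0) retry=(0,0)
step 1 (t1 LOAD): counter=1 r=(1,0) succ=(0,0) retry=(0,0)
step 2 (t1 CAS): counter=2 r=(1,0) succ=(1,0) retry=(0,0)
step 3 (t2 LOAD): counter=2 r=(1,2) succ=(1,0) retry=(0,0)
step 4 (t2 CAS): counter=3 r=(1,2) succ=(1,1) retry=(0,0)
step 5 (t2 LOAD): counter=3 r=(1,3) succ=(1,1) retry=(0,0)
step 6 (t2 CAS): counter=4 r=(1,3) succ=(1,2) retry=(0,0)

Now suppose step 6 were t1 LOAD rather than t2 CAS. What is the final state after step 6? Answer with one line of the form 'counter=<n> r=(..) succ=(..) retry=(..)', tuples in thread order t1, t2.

(re-executing from step 6 with the substitution; state before step 6: counter=3 r=(1,3) succ=(1,1) retry=(0,0))
step 6 (t1 LOAD): counter=3 r=(3,3) succ=(1,1) retry=(0,0)

counter=3 r=(3,3) succ=(1,1) retry=(0,0)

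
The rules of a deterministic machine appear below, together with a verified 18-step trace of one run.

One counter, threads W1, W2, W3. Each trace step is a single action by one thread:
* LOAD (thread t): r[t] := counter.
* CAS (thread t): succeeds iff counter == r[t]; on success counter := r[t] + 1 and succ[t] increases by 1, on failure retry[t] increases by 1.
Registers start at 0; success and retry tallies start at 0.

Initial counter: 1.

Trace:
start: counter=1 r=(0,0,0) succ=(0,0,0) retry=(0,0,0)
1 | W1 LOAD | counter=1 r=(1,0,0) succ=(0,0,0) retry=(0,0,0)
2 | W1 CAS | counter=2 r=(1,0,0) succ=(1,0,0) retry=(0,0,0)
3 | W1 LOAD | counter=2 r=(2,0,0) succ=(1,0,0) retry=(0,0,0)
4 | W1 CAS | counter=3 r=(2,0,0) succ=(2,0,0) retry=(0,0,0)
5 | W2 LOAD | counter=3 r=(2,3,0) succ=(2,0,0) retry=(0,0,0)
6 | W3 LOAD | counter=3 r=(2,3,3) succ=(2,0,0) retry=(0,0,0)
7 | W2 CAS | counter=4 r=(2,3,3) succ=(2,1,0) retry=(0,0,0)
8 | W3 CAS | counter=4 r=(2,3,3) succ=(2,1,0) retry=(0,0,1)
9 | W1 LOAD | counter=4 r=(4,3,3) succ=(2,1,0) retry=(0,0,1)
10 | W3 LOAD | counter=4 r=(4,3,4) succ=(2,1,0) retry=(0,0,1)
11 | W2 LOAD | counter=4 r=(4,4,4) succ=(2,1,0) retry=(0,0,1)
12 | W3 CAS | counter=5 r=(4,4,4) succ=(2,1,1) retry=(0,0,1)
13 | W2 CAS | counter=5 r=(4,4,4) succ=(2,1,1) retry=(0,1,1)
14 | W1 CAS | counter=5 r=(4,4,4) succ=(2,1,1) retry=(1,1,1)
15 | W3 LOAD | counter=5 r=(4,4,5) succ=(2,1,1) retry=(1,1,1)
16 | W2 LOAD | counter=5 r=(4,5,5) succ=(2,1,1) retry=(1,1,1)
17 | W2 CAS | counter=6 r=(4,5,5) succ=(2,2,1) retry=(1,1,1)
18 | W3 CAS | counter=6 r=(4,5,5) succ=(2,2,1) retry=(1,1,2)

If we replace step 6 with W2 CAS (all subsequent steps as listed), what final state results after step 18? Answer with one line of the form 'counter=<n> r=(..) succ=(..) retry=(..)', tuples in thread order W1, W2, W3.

counter=6 r=(4,5,5) succ=(2,2,1) retry=(1,2,2)

(re-executing from step 6 with the substitution; state before step 6: counter=3 r=(2,3,0) succ=(2,0,0) retry=(0,0,0))
6 | W2 CAS | counter=4 r=(2,3,0) succ=(2,1,0) retry=(0,0,0)
7 | W2 CAS | counter=4 r=(2,3,0) succ=(2,1,0) retry=(0,1,0)
8 | W3 CAS | counter=4 r=(2,3,0) succ=(2,1,0) retry=(0,1,1)
9 | W1 LOAD | counter=4 r=(4,3,0) succ=(2,1,0) retry=(0,1,1)
10 | W3 LOAD | counter=4 r=(4,3,4) succ=(2,1,0) retry=(0,1,1)
11 | W2 LOAD | counter=4 r=(4,4,4) succ=(2,1,0) retry=(0,1,1)
12 | W3 CAS | counter=5 r=(4,4,4) succ=(2,1,1) retry=(0,1,1)
13 | W2 CAS | counter=5 r=(4,4,4) succ=(2,1,1) retry=(0,2,1)
14 | W1 CAS | counter=5 r=(4,4,4) succ=(2,1,1) retry=(1,2,1)
15 | W3 LOAD | counter=5 r=(4,4,5) succ=(2,1,1) retry=(1,2,1)
16 | W2 LOAD | counter=5 r=(4,5,5) succ=(2,1,1) retry=(1,2,1)
17 | W2 CAS | counter=6 r=(4,5,5) succ=(2,2,1) retry=(1,2,1)
18 | W3 CAS | counter=6 r=(4,5,5) succ=(2,2,1) retry=(1,2,2)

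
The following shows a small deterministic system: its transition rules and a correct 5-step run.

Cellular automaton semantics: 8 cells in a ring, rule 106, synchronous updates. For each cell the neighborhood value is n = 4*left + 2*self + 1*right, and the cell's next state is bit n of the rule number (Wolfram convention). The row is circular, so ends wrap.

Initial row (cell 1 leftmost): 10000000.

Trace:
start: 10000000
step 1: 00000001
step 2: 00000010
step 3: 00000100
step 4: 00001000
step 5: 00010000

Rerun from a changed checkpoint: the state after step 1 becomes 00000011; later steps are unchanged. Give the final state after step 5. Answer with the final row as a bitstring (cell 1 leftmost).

00110010

state after step 1 := 00000011
step 2: 00000111
step 3: 00001101
step 4: 00011110
step 5: 00110010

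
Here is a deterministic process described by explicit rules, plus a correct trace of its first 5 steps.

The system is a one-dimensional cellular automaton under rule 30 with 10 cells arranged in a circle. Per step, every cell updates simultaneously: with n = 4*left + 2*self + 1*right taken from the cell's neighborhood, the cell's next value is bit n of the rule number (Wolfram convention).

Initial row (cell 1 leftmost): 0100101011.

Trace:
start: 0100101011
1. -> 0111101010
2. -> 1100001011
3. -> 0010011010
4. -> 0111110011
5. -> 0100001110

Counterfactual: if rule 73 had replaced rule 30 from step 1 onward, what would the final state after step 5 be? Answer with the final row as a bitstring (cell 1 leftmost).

0101101011

(re-executing steps 1..5 under rule 73; state before step 1: 0100101011)
1. -> 0000000011
2. -> 0111111011
3. -> 0100001011
4. -> 0001100011
5. -> 0101101011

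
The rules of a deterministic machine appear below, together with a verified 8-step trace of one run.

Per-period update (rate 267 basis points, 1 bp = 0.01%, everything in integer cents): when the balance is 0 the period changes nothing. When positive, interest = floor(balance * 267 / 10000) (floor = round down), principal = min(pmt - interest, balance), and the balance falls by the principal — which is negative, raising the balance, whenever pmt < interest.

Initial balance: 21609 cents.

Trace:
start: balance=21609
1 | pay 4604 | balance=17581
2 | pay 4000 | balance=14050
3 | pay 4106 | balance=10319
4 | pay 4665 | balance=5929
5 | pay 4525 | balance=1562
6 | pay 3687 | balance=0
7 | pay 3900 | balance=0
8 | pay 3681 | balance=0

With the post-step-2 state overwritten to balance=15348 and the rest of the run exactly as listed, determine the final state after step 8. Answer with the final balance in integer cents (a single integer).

state after step 2 := balance=15348
3 | pay 4106 | balance=11651
4 | pay 4665 | balance=7297
5 | pay 4525 | balance=2966
6 | pay 3687 | balance=0
7 | pay 3900 | balance=0
8 | pay 3681 | balance=0

0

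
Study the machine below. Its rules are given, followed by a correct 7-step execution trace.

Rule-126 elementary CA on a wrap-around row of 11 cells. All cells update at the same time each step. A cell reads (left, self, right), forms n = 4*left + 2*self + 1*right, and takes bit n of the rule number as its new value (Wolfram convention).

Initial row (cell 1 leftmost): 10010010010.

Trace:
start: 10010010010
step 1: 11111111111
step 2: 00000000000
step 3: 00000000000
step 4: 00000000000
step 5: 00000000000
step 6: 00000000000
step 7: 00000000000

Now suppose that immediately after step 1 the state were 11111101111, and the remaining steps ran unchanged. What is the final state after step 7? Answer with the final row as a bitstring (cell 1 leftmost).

00001101100

state after step 1 := 11111101111
step 2: 00000111000
step 3: 00001101100
step 4: 00011111110
step 5: 00110000011
step 6: 11111000111
step 7: 00001101100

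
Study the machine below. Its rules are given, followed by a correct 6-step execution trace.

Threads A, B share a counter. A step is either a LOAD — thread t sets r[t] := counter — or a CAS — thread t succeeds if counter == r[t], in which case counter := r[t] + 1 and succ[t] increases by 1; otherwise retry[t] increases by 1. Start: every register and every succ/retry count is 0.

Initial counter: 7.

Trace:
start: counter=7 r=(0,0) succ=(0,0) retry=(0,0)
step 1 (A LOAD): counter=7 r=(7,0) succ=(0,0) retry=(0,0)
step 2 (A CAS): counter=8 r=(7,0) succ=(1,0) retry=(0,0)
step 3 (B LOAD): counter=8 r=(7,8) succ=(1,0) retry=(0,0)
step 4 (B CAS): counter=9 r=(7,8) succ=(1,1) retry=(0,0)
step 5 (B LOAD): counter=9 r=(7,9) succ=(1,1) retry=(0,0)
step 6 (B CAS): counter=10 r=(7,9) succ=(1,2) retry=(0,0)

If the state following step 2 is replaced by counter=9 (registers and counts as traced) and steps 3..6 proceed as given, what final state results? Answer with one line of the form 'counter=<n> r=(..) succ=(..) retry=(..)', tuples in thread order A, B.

state after step 2 := counter=9 r=(7,0) succ=(1,0) retry=(0,0)
step 3 (B LOAD): counter=9 r=(7,9) succ=(1,0) retry=(0,0)
step 4 (B CAS): counter=10 r=(7,9) succ=(1,1) retry=(0,0)
step 5 (B LOAD): counter=10 r=(7,10) succ=(1,1) retry=(0,0)
step 6 (B CAS): counter=11 r=(7,10) succ=(1,2) retry=(0,0)

counter=11 r=(7,10) succ=(1,2) retry=(0,0)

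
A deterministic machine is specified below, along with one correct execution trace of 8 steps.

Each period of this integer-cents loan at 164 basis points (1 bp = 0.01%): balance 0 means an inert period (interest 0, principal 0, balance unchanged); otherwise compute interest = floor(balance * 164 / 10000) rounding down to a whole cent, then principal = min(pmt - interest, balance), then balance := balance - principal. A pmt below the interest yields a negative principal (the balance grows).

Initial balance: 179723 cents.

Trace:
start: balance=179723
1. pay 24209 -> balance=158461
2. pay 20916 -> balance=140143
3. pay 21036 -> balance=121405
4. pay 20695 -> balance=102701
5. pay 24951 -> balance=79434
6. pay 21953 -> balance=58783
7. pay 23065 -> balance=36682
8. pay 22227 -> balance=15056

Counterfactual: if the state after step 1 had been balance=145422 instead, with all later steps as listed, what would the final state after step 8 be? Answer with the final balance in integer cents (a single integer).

443

state after step 1 := balance=145422
2. pay 20916 -> balance=126890
3. pay 21036 -> balance=107934
4. pay 20695 -> balance=89009
5. pay 24951 -> balance=65517
6. pay 21953 -> balance=44638
7. pay 23065 -> balance=22305
8. pay 22227 -> balance=443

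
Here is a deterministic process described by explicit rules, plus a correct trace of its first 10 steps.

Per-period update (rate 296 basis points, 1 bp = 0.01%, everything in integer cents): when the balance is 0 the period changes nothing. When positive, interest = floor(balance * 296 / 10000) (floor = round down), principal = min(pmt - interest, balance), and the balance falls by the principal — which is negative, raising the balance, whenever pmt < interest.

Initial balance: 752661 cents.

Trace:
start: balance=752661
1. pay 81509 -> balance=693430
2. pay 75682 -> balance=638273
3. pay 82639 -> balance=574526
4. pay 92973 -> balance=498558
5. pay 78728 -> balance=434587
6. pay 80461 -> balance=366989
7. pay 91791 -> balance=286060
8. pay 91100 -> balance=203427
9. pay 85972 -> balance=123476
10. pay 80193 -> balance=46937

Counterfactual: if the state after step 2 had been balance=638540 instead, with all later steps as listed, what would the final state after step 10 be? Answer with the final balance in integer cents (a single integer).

state after step 2 := balance=638540
3. pay 82639 -> balance=574801
4. pay 92973 -> balance=498842
5. pay 78728 -> balance=434879
6. pay 80461 -> balance=367290
7. pay 91791 -> balance=286370
8. pay 91100 -> balance=203746
9. pay 85972 -> balance=123804
10. pay 80193 -> balance=47275

47275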